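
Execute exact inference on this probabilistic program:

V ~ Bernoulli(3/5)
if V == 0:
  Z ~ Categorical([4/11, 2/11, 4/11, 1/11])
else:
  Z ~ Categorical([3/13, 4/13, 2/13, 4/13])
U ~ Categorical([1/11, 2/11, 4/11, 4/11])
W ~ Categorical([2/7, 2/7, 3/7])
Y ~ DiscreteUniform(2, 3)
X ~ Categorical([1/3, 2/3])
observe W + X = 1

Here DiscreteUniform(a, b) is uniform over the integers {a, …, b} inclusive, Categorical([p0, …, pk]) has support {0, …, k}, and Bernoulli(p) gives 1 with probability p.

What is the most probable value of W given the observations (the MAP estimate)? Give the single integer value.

argmax_v P(W = v | obs) = 0

Enumerate traces; 128 have nonzero weight after conditioning:
  (V=0, Z=0, U=0, W=0, Y=2, X=1) weight 16/12705
  (V=0, Z=0, U=0, W=0, Y=3, X=1) weight 16/12705
  (V=0, Z=0, U=0, W=1, Y=2, X=0) weight 8/12705
  (V=0, Z=0, U=0, W=1, Y=3, X=0) weight 8/12705
  (V=0, Z=0, U=1, W=0, Y=2, X=1) weight 32/12705
  (V=0, Z=0, U=1, W=0, Y=3, X=1) weight 32/12705
  (V=0, Z=0, U=1, W=1, Y=2, X=0) weight 16/12705
  (V=0, Z=0, U=1, W=1, Y=3, X=0) weight 16/12705
  … 120 more
Group by W:
  weight(W=0) = 4/21
  weight(W=1) = 2/21
Total weight = 4/21 + 2/21 = 2/7
P(W=0 | obs) = 4/21 / 2/7 = 2/3
P(W=1 | obs) = 2/21 / 2/7 = 1/3
argmax = 0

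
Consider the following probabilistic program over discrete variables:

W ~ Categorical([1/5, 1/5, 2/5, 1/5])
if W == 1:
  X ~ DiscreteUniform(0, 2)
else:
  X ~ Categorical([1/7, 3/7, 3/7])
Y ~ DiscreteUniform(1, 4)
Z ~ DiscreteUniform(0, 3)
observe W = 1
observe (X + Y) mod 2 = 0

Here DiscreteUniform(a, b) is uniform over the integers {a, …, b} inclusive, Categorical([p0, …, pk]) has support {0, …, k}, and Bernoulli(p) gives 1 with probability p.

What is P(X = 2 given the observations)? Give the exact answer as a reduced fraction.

Enumerate traces; 24 have nonzero weight after conditioning:
  (W=1, X=0, Y=2, Z=0) weight 1/240
  (W=1, X=0, Y=2, Z=1) weight 1/240
  (W=1, X=0, Y=2, Z=2) weight 1/240
  (W=1, X=0, Y=2, Z=3) weight 1/240
  (W=1, X=0, Y=4, Z=0) weight 1/240
  (W=1, X=0, Y=4, Z=1) weight 1/240
  (W=1, X=0, Y=4, Z=2) weight 1/240
  (W=1, X=0, Y=4, Z=3) weight 1/240
  (W=1, X=1, Y=1, Z=0) weight 1/240
  (W=1, X=2, Y=2, Z=0) weight 1/240
  … 14 more
Group by X:
  weight(X=0) = 1/30
  weight(X=1) = 1/30
  weight(X=2) = 1/30
Total weight = 1/30 + 1/30 + 1/30 = 1/10
P(X=0 | obs) = 1/30 / 1/10 = 1/3
P(X=1 | obs) = 1/30 / 1/10 = 1/3
P(X=2 | obs) = 1/30 / 1/10 = 1/3

P(X = 2 | obs) = 1/3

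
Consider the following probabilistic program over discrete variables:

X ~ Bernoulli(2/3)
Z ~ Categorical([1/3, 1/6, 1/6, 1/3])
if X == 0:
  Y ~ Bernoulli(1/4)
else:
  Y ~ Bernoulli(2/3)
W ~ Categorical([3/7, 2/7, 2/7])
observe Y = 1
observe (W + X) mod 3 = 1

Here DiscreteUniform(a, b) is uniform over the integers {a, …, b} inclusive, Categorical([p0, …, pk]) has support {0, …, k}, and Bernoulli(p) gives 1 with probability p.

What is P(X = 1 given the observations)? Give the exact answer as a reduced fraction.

P(X = 1 | obs) = 8/9

Enumerate traces; 8 have nonzero weight after conditioning:
  (X=0, Z=0, Y=1, W=1) weight 1/126
  (X=0, Z=1, Y=1, W=1) weight 1/252
  (X=0, Z=2, Y=1, W=1) weight 1/252
  (X=0, Z=3, Y=1, W=1) weight 1/126
  (X=1, Z=0, Y=1, W=0) weight 4/63
  (X=1, Z=1, Y=1, W=0) weight 2/63
  (X=1, Z=2, Y=1, W=0) weight 2/63
  (X=1, Z=3, Y=1, W=0) weight 4/63
Group by X:
  weight(X=0) = 1/42
  weight(X=1) = 4/21
Total weight = 1/42 + 4/21 = 3/14
P(X=0 | obs) = 1/42 / 3/14 = 1/9
P(X=1 | obs) = 4/21 / 3/14 = 8/9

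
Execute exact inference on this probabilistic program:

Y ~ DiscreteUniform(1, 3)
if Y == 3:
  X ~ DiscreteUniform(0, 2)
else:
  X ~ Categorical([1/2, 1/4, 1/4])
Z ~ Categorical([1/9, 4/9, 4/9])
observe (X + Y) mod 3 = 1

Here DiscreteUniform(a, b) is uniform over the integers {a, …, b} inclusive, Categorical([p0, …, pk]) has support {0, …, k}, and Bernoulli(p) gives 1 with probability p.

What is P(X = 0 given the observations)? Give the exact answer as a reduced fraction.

Enumerate traces; 9 have nonzero weight after conditioning:
  (Y=1, X=0, Z=0) weight 1/54
  (Y=1, X=0, Z=1) weight 2/27
  (Y=1, X=0, Z=2) weight 2/27
  (Y=2, X=2, Z=0) weight 1/108
  (Y=2, X=2, Z=1) weight 1/27
  (Y=2, X=2, Z=2) weight 1/27
  (Y=3, X=1, Z=0) weight 1/81
  (Y=3, X=1, Z=1) weight 4/81
  … 1 more
Group by X:
  weight(X=0) = 1/6
  weight(X=1) = 1/9
  weight(X=2) = 1/12
Total weight = 1/6 + 1/9 + 1/12 = 13/36
P(X=0 | obs) = 1/6 / 13/36 = 6/13
P(X=1 | obs) = 1/9 / 13/36 = 4/13
P(X=2 | obs) = 1/12 / 13/36 = 3/13

P(X = 0 | obs) = 6/13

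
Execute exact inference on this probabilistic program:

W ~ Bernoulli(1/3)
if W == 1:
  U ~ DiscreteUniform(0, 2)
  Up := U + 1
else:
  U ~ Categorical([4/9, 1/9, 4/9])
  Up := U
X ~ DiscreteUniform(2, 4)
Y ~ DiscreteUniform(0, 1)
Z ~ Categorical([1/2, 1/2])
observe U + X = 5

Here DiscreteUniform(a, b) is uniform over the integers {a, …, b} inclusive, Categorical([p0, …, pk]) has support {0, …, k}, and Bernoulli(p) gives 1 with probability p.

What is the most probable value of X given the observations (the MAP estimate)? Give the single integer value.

Enumerate traces; 16 have nonzero weight after conditioning:
  (W=0, U=1, X=4, Y=0, Z=0) weight 1/162
  (W=0, U=1, X=4, Y=0, Z=1) weight 1/162
  (W=0, U=1, X=4, Y=1, Z=0) weight 1/162
  (W=0, U=1, X=4, Y=1, Z=1) weight 1/162
  (W=0, U=2, X=3, Y=0, Z=0) weight 2/81
  (W=0, U=2, X=3, Y=0, Z=1) weight 2/81
  (W=0, U=2, X=3, Y=1, Z=0) weight 2/81
  (W=0, U=2, X=3, Y=1, Z=1) weight 2/81
  … 8 more
Group by X:
  weight(X=3) = 11/81
  weight(X=4) = 5/81
Total weight = 11/81 + 5/81 = 16/81
P(X=3 | obs) = 11/81 / 16/81 = 11/16
P(X=4 | obs) = 5/81 / 16/81 = 5/16
argmax = 3

argmax_v P(X = v | obs) = 3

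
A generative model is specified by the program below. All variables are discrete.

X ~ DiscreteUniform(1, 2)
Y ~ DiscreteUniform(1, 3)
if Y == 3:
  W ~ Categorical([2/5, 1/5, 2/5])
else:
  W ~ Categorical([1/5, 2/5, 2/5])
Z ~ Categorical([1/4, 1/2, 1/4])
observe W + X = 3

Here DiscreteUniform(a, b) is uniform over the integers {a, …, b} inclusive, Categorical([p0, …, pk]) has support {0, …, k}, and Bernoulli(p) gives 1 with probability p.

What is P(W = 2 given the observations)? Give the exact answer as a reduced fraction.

Enumerate traces; 18 have nonzero weight after conditioning:
  (X=1, Y=1, W=2, Z=0) weight 1/60
  (X=1, Y=1, W=2, Z=1) weight 1/30
  (X=1, Y=1, W=2, Z=2) weight 1/60
  (X=1, Y=2, W=2, Z=0) weight 1/60
  (X=1, Y=2, W=2, Z=1) weight 1/30
  (X=1, Y=2, W=2, Z=2) weight 1/60
  (X=1, Y=3, W=2, Z=0) weight 1/60
  (X=1, Y=3, W=2, Z=1) weight 1/30
  (X=2, Y=1, W=1, Z=0) weight 1/60
  … 9 more
Group by W:
  weight(W=1) = 1/6
  weight(W=2) = 1/5
Total weight = 1/6 + 1/5 = 11/30
P(W=1 | obs) = 1/6 / 11/30 = 5/11
P(W=2 | obs) = 1/5 / 11/30 = 6/11

P(W = 2 | obs) = 6/11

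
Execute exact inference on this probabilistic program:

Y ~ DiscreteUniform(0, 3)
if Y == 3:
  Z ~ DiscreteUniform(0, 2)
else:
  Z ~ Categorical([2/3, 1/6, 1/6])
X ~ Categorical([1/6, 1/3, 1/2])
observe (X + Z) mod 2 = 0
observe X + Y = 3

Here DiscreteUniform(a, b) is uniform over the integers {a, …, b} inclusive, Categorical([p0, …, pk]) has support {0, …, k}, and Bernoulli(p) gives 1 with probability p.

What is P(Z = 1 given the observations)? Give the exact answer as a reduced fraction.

Enumerate traces; 5 have nonzero weight after conditioning:
  (Y=1, Z=0, X=2) weight 1/12
  (Y=1, Z=2, X=2) weight 1/48
  (Y=2, Z=1, X=1) weight 1/72
  (Y=3, Z=0, X=0) weight 1/72
  (Y=3, Z=2, X=0) weight 1/72
Group by Z:
  weight(Z=0) = 7/72
  weight(Z=1) = 1/72
  weight(Z=2) = 5/144
Total weight = 7/72 + 1/72 + 5/144 = 7/48
P(Z=0 | obs) = 7/72 / 7/48 = 2/3
P(Z=1 | obs) = 1/72 / 7/48 = 2/21
P(Z=2 | obs) = 5/144 / 7/48 = 5/21

P(Z = 1 | obs) = 2/21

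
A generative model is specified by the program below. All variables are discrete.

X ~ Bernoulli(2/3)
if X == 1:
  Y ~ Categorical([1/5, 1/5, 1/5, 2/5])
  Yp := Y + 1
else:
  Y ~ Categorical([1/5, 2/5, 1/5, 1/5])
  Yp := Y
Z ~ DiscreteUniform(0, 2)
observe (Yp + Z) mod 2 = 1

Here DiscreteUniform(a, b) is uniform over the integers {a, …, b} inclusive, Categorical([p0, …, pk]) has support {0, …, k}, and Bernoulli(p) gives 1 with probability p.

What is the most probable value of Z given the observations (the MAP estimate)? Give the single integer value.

Enumerate traces; 12 have nonzero weight after conditioning:
  (X=0, Y=0, Z=1) weight 1/45
  (X=0, Y=1, Z=0) weight 2/45
  (X=0, Y=1, Z=2) weight 2/45
  (X=0, Y=2, Z=1) weight 1/45
  (X=0, Y=3, Z=0) weight 1/45
  (X=0, Y=3, Z=2) weight 1/45
  (X=1, Y=0, Z=0) weight 2/45
  (X=1, Y=0, Z=2) weight 2/45
  … 4 more
Group by Z:
  weight(Z=0) = 7/45
  weight(Z=1) = 8/45
  weight(Z=2) = 7/45
Total weight = 7/45 + 8/45 + 7/45 = 22/45
P(Z=0 | obs) = 7/45 / 22/45 = 7/22
P(Z=1 | obs) = 8/45 / 22/45 = 4/11
P(Z=2 | obs) = 7/45 / 22/45 = 7/22
argmax = 1

argmax_v P(Z = v | obs) = 1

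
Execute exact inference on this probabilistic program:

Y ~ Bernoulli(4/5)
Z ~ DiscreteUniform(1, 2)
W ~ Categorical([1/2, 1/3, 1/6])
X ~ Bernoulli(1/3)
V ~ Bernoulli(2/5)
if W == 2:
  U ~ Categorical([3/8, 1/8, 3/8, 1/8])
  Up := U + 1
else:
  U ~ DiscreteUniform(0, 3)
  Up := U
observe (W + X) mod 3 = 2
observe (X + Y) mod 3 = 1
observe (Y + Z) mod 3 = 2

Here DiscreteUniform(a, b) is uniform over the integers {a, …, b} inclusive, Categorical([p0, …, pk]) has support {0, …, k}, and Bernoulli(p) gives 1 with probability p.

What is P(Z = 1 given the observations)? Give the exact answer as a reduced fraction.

Enumerate traces; 16 have nonzero weight after conditioning:
  (Y=0, Z=2, W=1, X=1, V=0, U=0) weight 1/600
  (Y=0, Z=2, W=1, X=1, V=0, U=1) weight 1/600
  (Y=0, Z=2, W=1, X=1, V=0, U=2) weight 1/600
  (Y=0, Z=2, W=1, X=1, V=0, U=3) weight 1/600
  (Y=0, Z=2, W=1, X=1, V=1, U=0) weight 1/900
  (Y=0, Z=2, W=1, X=1, V=1, U=1) weight 1/900
  (Y=0, Z=2, W=1, X=1, V=1, U=2) weight 1/900
  (Y=0, Z=2, W=1, X=1, V=1, U=3) weight 1/900
  (Y=1, Z=1, W=2, X=0, V=0, U=0) weight 1/100
  … 7 more
Group by Z:
  weight(Z=1) = 2/45
  weight(Z=2) = 1/90
Total weight = 2/45 + 1/90 = 1/18
P(Z=1 | obs) = 2/45 / 1/18 = 4/5
P(Z=2 | obs) = 1/90 / 1/18 = 1/5

P(Z = 1 | obs) = 4/5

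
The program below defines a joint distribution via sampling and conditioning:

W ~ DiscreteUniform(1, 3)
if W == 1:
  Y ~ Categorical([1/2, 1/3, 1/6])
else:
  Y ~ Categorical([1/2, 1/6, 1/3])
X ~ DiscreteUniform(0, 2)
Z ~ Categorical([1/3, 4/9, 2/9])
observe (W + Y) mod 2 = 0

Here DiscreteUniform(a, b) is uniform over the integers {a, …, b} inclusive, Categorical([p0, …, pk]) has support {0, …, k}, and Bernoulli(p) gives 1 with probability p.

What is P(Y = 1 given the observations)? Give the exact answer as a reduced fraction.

Enumerate traces; 36 have nonzero weight after conditioning:
  (W=1, Y=1, X=0, Z=0) weight 1/81
  (W=1, Y=1, X=0, Z=1) weight 4/243
  (W=1, Y=1, X=0, Z=2) weight 2/243
  (W=1, Y=1, X=1, Z=0) weight 1/81
  (W=1, Y=1, X=1, Z=1) weight 4/243
  (W=1, Y=1, X=1, Z=2) weight 2/243
  (W=1, Y=1, X=2, Z=0) weight 1/81
  (W=1, Y=1, X=2, Z=1) weight 4/243
  (W=2, Y=0, X=0, Z=0) weight 1/54
  (W=2, Y=2, X=0, Z=0) weight 1/81
  … 26 more
Group by Y:
  weight(Y=0) = 1/6
  weight(Y=1) = 1/6
  weight(Y=2) = 1/9
Total weight = 1/6 + 1/6 + 1/9 = 4/9
P(Y=0 | obs) = 1/6 / 4/9 = 3/8
P(Y=1 | obs) = 1/6 / 4/9 = 3/8
P(Y=2 | obs) = 1/9 / 4/9 = 1/4

P(Y = 1 | obs) = 3/8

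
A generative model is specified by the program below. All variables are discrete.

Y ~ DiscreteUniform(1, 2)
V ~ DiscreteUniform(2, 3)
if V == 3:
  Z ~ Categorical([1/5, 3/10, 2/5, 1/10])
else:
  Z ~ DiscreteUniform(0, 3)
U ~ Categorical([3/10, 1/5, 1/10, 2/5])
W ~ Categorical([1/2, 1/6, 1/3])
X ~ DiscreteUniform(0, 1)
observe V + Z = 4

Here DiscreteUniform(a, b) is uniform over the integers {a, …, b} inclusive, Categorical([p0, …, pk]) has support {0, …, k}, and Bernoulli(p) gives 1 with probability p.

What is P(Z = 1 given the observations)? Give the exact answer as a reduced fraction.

Enumerate traces; 96 have nonzero weight after conditioning:
  (Y=1, V=2, Z=2, U=0, W=0, X=0) weight 3/640
  (Y=1, V=2, Z=2, U=0, W=0, X=1) weight 3/640
  (Y=1, V=2, Z=2, U=0, W=1, X=0) weight 1/640
  (Y=1, V=2, Z=2, U=0, W=1, X=1) weight 1/640
  (Y=1, V=2, Z=2, U=0, W=2, X=0) weight 1/320
  (Y=1, V=2, Z=2, U=0, W=2, X=1) weight 1/320
  (Y=1, V=2, Z=2, U=1, W=0, X=0) weight 1/320
  (Y=1, V=2, Z=2, U=1, W=0, X=1) weight 1/320
  (Y=1, V=3, Z=1, U=0, W=0, X=0) weight 9/1600
  … 87 more
Group by Z:
  weight(Z=1) = 3/20
  weight(Z=2) = 1/8
Total weight = 3/20 + 1/8 = 11/40
P(Z=1 | obs) = 3/20 / 11/40 = 6/11
P(Z=2 | obs) = 1/8 / 11/40 = 5/11

P(Z = 1 | obs) = 6/11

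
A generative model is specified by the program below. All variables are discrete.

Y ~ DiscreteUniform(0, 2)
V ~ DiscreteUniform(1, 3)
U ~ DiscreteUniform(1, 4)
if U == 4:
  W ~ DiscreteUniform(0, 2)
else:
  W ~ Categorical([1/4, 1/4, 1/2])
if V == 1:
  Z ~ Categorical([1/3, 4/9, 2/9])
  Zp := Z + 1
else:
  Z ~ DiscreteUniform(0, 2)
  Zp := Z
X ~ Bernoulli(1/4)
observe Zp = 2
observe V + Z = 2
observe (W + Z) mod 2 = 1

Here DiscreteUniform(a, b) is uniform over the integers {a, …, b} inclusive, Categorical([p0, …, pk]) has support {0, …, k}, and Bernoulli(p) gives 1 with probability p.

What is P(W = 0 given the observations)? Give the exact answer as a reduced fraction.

Enumerate traces; 48 have nonzero weight after conditioning:
  (Y=0, V=1, U=1, W=0, Z=1, X=0) weight 1/432
  (Y=0, V=1, U=1, W=0, Z=1, X=1) weight 1/1296
  (Y=0, V=1, U=1, W=2, Z=1, X=0) weight 1/216
  (Y=0, V=1, U=1, W=2, Z=1, X=1) weight 1/648
  (Y=0, V=1, U=2, W=0, Z=1, X=0) weight 1/432
  (Y=0, V=1, U=2, W=0, Z=1, X=1) weight 1/1296
  (Y=0, V=1, U=2, W=2, Z=1, X=0) weight 1/216
  (Y=0, V=1, U=2, W=2, Z=1, X=1) weight 1/648
  … 40 more
Group by W:
  weight(W=0) = 13/324
  weight(W=2) = 11/162
Total weight = 13/324 + 11/162 = 35/324
P(W=0 | obs) = 13/324 / 35/324 = 13/35
P(W=2 | obs) = 11/162 / 35/324 = 22/35

P(W = 0 | obs) = 13/35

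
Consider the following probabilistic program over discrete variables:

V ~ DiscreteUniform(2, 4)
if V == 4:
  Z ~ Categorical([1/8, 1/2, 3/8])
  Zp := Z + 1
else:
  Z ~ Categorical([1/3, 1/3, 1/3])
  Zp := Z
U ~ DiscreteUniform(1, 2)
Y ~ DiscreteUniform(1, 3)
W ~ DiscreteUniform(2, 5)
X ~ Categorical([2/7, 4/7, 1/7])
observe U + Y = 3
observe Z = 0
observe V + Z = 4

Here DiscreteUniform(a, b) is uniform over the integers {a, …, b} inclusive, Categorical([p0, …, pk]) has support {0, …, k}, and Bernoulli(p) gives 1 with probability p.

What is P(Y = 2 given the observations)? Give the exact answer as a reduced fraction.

P(Y = 2 | obs) = 1/2

Enumerate traces; 24 have nonzero weight after conditioning:
  (V=4, Z=0, U=1, Y=2, W=2, X=0) weight 1/2016
  (V=4, Z=0, U=1, Y=2, W=2, X=1) weight 1/1008
  (V=4, Z=0, U=1, Y=2, W=2, X=2) weight 1/4032
  (V=4, Z=0, U=1, Y=2, W=3, X=0) weight 1/2016
  (V=4, Z=0, U=1, Y=2, W=3, X=1) weight 1/1008
  (V=4, Z=0, U=1, Y=2, W=3, X=2) weight 1/4032
  (V=4, Z=0, U=1, Y=2, W=4, X=0) weight 1/2016
  (V=4, Z=0, U=1, Y=2, W=4, X=1) weight 1/1008
  (V=4, Z=0, U=2, Y=1, W=2, X=0) weight 1/2016
  … 15 more
Group by Y:
  weight(Y=1) = 1/144
  weight(Y=2) = 1/144
Total weight = 1/144 + 1/144 = 1/72
P(Y=1 | obs) = 1/144 / 1/72 = 1/2
P(Y=2 | obs) = 1/144 / 1/72 = 1/2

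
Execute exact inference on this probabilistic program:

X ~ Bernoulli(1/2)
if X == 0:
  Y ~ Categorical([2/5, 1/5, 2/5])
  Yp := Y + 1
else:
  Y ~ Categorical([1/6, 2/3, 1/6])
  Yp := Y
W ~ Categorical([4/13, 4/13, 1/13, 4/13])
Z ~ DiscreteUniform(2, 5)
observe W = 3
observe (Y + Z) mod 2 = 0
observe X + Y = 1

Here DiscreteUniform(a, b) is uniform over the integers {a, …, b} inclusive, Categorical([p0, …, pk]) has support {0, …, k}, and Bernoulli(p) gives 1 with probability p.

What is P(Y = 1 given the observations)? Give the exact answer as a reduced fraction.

Enumerate traces; 4 have nonzero weight after conditioning:
  (X=0, Y=1, W=3, Z=3) weight 1/130
  (X=0, Y=1, W=3, Z=5) weight 1/130
  (X=1, Y=0, W=3, Z=2) weight 1/156
  (X=1, Y=0, W=3, Z=4) weight 1/156
Group by Y:
  weight(Y=0) = 1/78
  weight(Y=1) = 1/65
Total weight = 1/78 + 1/65 = 11/390
P(Y=0 | obs) = 1/78 / 11/390 = 5/11
P(Y=1 | obs) = 1/65 / 11/390 = 6/11

P(Y = 1 | obs) = 6/11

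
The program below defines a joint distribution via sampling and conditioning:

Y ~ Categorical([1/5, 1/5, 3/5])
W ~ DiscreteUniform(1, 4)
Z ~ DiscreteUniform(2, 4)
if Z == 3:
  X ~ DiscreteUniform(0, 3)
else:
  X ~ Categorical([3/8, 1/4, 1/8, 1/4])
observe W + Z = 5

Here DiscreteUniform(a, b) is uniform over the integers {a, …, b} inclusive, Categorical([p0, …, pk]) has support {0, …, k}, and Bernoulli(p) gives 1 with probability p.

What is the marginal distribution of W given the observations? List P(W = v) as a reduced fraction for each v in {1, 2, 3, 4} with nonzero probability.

P(W=1) = 1/3, P(W=2) = 1/3, P(W=3) = 1/3

Enumerate traces; 36 have nonzero weight after conditioning:
  (Y=0, W=1, Z=4, X=0) weight 1/160
  (Y=0, W=1, Z=4, X=1) weight 1/240
  (Y=0, W=1, Z=4, X=2) weight 1/480
  (Y=0, W=1, Z=4, X=3) weight 1/240
  (Y=0, W=2, Z=3, X=0) weight 1/240
  (Y=0, W=2, Z=3, X=1) weight 1/240
  (Y=0, W=2, Z=3, X=2) weight 1/240
  (Y=0, W=2, Z=3, X=3) weight 1/240
  (Y=0, W=3, Z=2, X=0) weight 1/160
  … 27 more
Group by W:
  weight(W=1) = 1/12
  weight(W=2) = 1/12
  weight(W=3) = 1/12
Total weight = 1/12 + 1/12 + 1/12 = 1/4
P(W=1 | obs) = 1/12 / 1/4 = 1/3
P(W=2 | obs) = 1/12 / 1/4 = 1/3
P(W=3 | obs) = 1/12 / 1/4 = 1/3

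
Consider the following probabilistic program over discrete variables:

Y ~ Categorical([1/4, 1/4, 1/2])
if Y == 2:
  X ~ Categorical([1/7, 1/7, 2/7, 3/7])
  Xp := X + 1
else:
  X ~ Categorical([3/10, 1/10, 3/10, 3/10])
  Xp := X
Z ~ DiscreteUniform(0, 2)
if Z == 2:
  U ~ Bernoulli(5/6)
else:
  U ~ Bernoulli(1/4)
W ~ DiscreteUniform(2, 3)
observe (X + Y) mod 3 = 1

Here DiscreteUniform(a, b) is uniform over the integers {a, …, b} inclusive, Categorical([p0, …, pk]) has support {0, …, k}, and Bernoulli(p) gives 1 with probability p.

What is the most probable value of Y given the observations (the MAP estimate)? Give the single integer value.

Enumerate traces; 48 have nonzero weight after conditioning:
  (Y=0, X=1, Z=0, U=0, W=2) weight 1/320
  (Y=0, X=1, Z=0, U=0, W=3) weight 1/320
  (Y=0, X=1, Z=0, U=1, W=2) weight 1/960
  (Y=0, X=1, Z=0, U=1, W=3) weight 1/960
  (Y=0, X=1, Z=1, U=0, W=2) weight 1/320
  (Y=0, X=1, Z=1, U=0, W=3) weight 1/320
  (Y=0, X=1, Z=1, U=1, W=2) weight 1/960
  (Y=0, X=1, Z=1, U=1, W=3) weight 1/960
  (Y=1, X=0, Z=0, U=0, W=2) weight 3/320
  (Y=2, X=2, Z=0, U=0, W=2) weight 1/56
  … 38 more
Group by Y:
  weight(Y=0) = 1/40
  weight(Y=1) = 3/20
  weight(Y=2) = 1/7
Total weight = 1/40 + 3/20 + 1/7 = 89/280
P(Y=0 | obs) = 1/40 / 89/280 = 7/89
P(Y=1 | obs) = 3/20 / 89/280 = 42/89
P(Y=2 | obs) = 1/7 / 89/280 = 40/89
argmax = 1

argmax_v P(Y = v | obs) = 1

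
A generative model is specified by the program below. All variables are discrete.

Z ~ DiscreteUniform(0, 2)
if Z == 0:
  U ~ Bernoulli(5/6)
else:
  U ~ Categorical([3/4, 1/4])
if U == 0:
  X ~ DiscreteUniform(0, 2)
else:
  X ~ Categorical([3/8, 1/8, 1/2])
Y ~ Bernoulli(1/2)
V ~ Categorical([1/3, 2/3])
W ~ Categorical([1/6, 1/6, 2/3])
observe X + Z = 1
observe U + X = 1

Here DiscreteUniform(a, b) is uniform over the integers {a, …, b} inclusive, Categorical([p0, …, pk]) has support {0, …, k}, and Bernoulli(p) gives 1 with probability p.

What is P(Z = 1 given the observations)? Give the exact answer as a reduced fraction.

P(Z = 1 | obs) = 27/43

Enumerate traces; 24 have nonzero weight after conditioning:
  (Z=0, U=0, X=1, Y=0, V=0, W=0) weight 1/1944
  (Z=0, U=0, X=1, Y=0, V=0, W=1) weight 1/1944
  (Z=0, U=0, X=1, Y=0, V=0, W=2) weight 1/486
  (Z=0, U=0, X=1, Y=0, V=1, W=0) weight 1/972
  (Z=0, U=0, X=1, Y=0, V=1, W=1) weight 1/972
  (Z=0, U=0, X=1, Y=0, V=1, W=2) weight 1/243
  (Z=0, U=0, X=1, Y=1, V=0, W=0) weight 1/1944
  (Z=0, U=0, X=1, Y=1, V=0, W=1) weight 1/1944
  (Z=1, U=1, X=0, Y=0, V=0, W=0) weight 1/1152
  … 15 more
Group by Z:
  weight(Z=0) = 1/54
  weight(Z=1) = 1/32
Total weight = 1/54 + 1/32 = 43/864
P(Z=0 | obs) = 1/54 / 43/864 = 16/43
P(Z=1 | obs) = 1/32 / 43/864 = 27/43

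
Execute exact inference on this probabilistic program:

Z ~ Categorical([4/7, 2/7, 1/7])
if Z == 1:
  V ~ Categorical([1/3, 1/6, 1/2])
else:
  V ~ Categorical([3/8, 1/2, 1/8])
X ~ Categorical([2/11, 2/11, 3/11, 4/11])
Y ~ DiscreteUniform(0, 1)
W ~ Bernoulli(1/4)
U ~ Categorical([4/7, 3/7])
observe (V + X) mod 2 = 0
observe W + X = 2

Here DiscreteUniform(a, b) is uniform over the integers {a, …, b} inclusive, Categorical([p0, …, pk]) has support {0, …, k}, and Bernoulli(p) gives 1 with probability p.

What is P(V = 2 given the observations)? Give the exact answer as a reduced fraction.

P(V = 2 | obs) = 351/1036

Enumerate traces; 36 have nonzero weight after conditioning:
  (Z=0, V=0, X=2, Y=0, W=0, U=0) weight 27/2156
  (Z=0, V=0, X=2, Y=0, W=0, U=1) weight 81/8624
  (Z=0, V=0, X=2, Y=1, W=0, U=0) weight 27/2156
  (Z=0, V=0, X=2, Y=1, W=0, U=1) weight 81/8624
  (Z=0, V=1, X=1, Y=0, W=1, U=0) weight 2/539
  (Z=0, V=1, X=1, Y=0, W=1, U=1) weight 3/1078
  (Z=0, V=1, X=1, Y=1, W=1, U=0) weight 2/539
  (Z=0, V=1, X=1, Y=1, W=1, U=1) weight 3/1078
  (Z=0, V=2, X=2, Y=0, W=0, U=0) weight 9/2156
  … 27 more
Group by V:
  weight(V=0) = 183/2464
  weight(V=1) = 17/924
  weight(V=2) = 117/2464
Total weight = 183/2464 + 17/924 + 117/2464 = 37/264
P(V=0 | obs) = 183/2464 / 37/264 = 549/1036
P(V=1 | obs) = 17/924 / 37/264 = 34/259
P(V=2 | obs) = 117/2464 / 37/264 = 351/1036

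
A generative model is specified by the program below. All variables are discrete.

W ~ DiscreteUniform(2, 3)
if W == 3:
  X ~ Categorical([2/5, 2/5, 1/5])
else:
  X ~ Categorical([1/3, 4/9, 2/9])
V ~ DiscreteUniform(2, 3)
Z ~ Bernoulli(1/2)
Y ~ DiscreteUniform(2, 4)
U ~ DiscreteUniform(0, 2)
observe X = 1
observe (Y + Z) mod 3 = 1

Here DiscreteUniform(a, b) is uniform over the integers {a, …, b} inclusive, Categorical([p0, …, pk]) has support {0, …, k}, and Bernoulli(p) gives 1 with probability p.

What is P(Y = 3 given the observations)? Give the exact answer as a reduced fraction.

P(Y = 3 | obs) = 1/2

Enumerate traces; 24 have nonzero weight after conditioning:
  (W=2, X=1, V=2, Z=0, Y=4, U=0) weight 1/162
  (W=2, X=1, V=2, Z=0, Y=4, U=1) weight 1/162
  (W=2, X=1, V=2, Z=0, Y=4, U=2) weight 1/162
  (W=2, X=1, V=2, Z=1, Y=3, U=0) weight 1/162
  (W=2, X=1, V=2, Z=1, Y=3, U=1) weight 1/162
  (W=2, X=1, V=2, Z=1, Y=3, U=2) weight 1/162
  (W=2, X=1, V=3, Z=0, Y=4, U=0) weight 1/162
  (W=2, X=1, V=3, Z=0, Y=4, U=1) weight 1/162
  … 16 more
Group by Y:
  weight(Y=3) = 19/270
  weight(Y=4) = 19/270
Total weight = 19/270 + 19/270 = 19/135
P(Y=3 | obs) = 19/270 / 19/135 = 1/2
P(Y=4 | obs) = 19/270 / 19/135 = 1/2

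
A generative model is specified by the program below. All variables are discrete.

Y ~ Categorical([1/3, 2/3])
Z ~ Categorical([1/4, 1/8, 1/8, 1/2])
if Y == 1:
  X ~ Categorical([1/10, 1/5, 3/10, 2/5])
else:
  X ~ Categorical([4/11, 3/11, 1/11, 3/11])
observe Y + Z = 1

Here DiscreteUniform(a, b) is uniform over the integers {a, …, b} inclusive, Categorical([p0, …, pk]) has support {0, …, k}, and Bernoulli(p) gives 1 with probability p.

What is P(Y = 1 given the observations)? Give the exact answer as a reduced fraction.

P(Y = 1 | obs) = 4/5

Enumerate traces; 8 have nonzero weight after conditioning:
  (Y=0, Z=1, X=0) weight 1/66
  (Y=0, Z=1, X=1) weight 1/88
  (Y=0, Z=1, X=2) weight 1/264
  (Y=0, Z=1, X=3) weight 1/88
  (Y=1, Z=0, X=0) weight 1/60
  (Y=1, Z=0, X=1) weight 1/30
  (Y=1, Z=0, X=2) weight 1/20
  (Y=1, Z=0, X=3) weight 1/15
Group by Y:
  weight(Y=0) = 1/24
  weight(Y=1) = 1/6
Total weight = 1/24 + 1/6 = 5/24
P(Y=0 | obs) = 1/24 / 5/24 = 1/5
P(Y=1 | obs) = 1/6 / 5/24 = 4/5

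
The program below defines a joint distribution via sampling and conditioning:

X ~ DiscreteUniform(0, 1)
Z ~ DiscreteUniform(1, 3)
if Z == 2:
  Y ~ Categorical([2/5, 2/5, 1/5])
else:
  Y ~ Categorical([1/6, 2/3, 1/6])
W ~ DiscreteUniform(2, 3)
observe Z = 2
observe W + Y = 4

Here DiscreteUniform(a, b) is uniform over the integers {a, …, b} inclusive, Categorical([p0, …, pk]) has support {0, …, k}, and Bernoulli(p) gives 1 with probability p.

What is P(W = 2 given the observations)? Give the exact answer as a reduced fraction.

P(W = 2 | obs) = 1/3

Enumerate traces; 4 have nonzero weight after conditioning:
  (X=0, Z=2, Y=1, W=3) weight 1/30
  (X=0, Z=2, Y=2, W=2) weight 1/60
  (X=1, Z=2, Y=1, W=3) weight 1/30
  (X=1, Z=2, Y=2, W=2) weight 1/60
Group by W:
  weight(W=2) = 1/30
  weight(W=3) = 1/15
Total weight = 1/30 + 1/15 = 1/10
P(W=2 | obs) = 1/30 / 1/10 = 1/3
P(W=3 | obs) = 1/15 / 1/10 = 2/3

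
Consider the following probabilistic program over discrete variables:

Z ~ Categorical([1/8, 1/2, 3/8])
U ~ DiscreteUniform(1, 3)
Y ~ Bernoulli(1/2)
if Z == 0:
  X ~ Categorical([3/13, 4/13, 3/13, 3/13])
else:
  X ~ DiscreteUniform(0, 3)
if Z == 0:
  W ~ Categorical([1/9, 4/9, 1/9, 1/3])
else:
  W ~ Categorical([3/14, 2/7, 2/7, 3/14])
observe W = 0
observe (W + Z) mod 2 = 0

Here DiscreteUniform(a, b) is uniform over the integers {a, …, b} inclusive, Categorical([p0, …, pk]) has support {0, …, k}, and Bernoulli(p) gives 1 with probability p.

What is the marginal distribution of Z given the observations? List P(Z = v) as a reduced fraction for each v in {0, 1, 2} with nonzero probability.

Enumerate traces; 48 have nonzero weight after conditioning:
  (Z=0, U=1, Y=0, X=0, W=0) weight 1/1872
  (Z=0, U=1, Y=0, X=1, W=0) weight 1/1404
  (Z=0, U=1, Y=0, X=2, W=0) weight 1/1872
  (Z=0, U=1, Y=0, X=3, W=0) weight 1/1872
  (Z=0, U=1, Y=1, X=0, W=0) weight 1/1872
  (Z=0, U=1, Y=1, X=1, W=0) weight 1/1404
  (Z=0, U=1, Y=1, X=2, W=0) weight 1/1872
  (Z=0, U=1, Y=1, X=3, W=0) weight 1/1872
  (Z=2, U=1, Y=0, X=0, W=0) weight 3/896
  … 39 more
Group by Z:
  weight(Z=0) = 1/72
  weight(Z=2) = 9/112
Total weight = 1/72 + 9/112 = 95/1008
P(Z=0 | obs) = 1/72 / 95/1008 = 14/95
P(Z=2 | obs) = 9/112 / 95/1008 = 81/95

P(Z=0) = 14/95, P(Z=2) = 81/95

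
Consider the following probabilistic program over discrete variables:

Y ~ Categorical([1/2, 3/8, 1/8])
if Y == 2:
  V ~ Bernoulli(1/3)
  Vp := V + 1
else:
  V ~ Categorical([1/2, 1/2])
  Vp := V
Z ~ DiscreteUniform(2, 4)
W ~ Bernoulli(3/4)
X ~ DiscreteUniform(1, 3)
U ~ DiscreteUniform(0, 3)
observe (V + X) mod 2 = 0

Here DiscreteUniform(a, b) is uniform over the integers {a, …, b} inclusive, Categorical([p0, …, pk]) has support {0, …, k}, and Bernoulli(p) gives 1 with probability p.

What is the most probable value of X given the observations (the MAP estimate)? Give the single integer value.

argmax_v P(X = v | obs) = 2

Enumerate traces; 216 have nonzero weight after conditioning:
  (Y=0, V=0, Z=2, W=0, X=2, U=0) weight 1/576
  (Y=0, V=0, Z=2, W=0, X=2, U=1) weight 1/576
  (Y=0, V=0, Z=2, W=0, X=2, U=2) weight 1/576
  (Y=0, V=0, Z=2, W=0, X=2, U=3) weight 1/576
  (Y=0, V=0, Z=2, W=1, X=2, U=0) weight 1/192
  (Y=0, V=0, Z=2, W=1, X=2, U=1) weight 1/192
  (Y=0, V=0, Z=2, W=1, X=2, U=2) weight 1/192
  (Y=0, V=0, Z=2, W=1, X=2, U=3) weight 1/192
  (Y=0, V=1, Z=2, W=0, X=1, U=0) weight 1/576
  (Y=0, V=1, Z=2, W=0, X=3, U=0) weight 1/576
  … 206 more
Group by X:
  weight(X=1) = 23/144
  weight(X=2) = 25/144
  weight(X=3) = 23/144
Total weight = 23/144 + 25/144 + 23/144 = 71/144
P(X=1 | obs) = 23/144 / 71/144 = 23/71
P(X=2 | obs) = 25/144 / 71/144 = 25/71
P(X=3 | obs) = 23/144 / 71/144 = 23/71
argmax = 2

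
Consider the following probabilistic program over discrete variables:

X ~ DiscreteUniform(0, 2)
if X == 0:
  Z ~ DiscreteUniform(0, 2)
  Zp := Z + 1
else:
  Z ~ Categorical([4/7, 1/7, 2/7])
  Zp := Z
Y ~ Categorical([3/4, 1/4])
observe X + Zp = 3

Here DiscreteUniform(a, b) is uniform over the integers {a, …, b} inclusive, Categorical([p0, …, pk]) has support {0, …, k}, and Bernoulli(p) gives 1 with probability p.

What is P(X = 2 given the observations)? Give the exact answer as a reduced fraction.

Enumerate traces; 6 have nonzero weight after conditioning:
  (X=0, Z=2, Y=0) weight 1/12
  (X=0, Z=2, Y=1) weight 1/36
  (X=1, Z=2, Y=0) weight 1/14
  (X=1, Z=2, Y=1) weight 1/42
  (X=2, Z=1, Y=0) weight 1/28
  (X=2, Z=1, Y=1) weight 1/84
Group by X:
  weight(X=0) = 1/9
  weight(X=1) = 2/21
  weight(X=2) = 1/21
Total weight = 1/9 + 2/21 + 1/21 = 16/63
P(X=0 | obs) = 1/9 / 16/63 = 7/16
P(X=1 | obs) = 2/21 / 16/63 = 3/8
P(X=2 | obs) = 1/21 / 16/63 = 3/16

P(X = 2 | obs) = 3/16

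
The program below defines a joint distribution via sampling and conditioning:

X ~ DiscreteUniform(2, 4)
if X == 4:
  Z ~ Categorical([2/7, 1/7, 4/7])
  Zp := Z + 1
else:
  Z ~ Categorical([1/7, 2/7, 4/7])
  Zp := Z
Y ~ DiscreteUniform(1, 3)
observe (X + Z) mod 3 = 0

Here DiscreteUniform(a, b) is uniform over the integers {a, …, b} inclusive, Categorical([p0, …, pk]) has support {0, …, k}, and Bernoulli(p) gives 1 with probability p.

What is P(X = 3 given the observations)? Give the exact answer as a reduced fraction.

Enumerate traces; 9 have nonzero weight after conditioning:
  (X=2, Z=1, Y=1) weight 2/63
  (X=2, Z=1, Y=2) weight 2/63
  (X=2, Z=1, Y=3) weight 2/63
  (X=3, Z=0, Y=1) weight 1/63
  (X=3, Z=0, Y=2) weight 1/63
  (X=3, Z=0, Y=3) weight 1/63
  (X=4, Z=2, Y=1) weight 4/63
  (X=4, Z=2, Y=2) weight 4/63
  … 1 more
Group by X:
  weight(X=2) = 2/21
  weight(X=3) = 1/21
  weight(X=4) = 4/21
Total weight = 2/21 + 1/21 + 4/21 = 1/3
P(X=2 | obs) = 2/21 / 1/3 = 2/7
P(X=3 | obs) = 1/21 / 1/3 = 1/7
P(X=4 | obs) = 4/21 / 1/3 = 4/7

P(X = 3 | obs) = 1/7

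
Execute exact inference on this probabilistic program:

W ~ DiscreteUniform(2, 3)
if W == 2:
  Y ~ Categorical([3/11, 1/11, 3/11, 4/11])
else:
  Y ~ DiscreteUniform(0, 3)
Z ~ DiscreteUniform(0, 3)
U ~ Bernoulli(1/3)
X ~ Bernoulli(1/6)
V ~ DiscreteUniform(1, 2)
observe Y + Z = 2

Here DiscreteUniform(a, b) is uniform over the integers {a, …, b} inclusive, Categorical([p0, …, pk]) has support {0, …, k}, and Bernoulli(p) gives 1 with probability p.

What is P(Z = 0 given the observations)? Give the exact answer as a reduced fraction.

Enumerate traces; 48 have nonzero weight after conditioning:
  (W=2, Y=0, Z=2, U=0, X=0, V=1) weight 5/528
  (W=2, Y=0, Z=2, U=0, X=0, V=2) weight 5/528
  (W=2, Y=0, Z=2, U=0, X=1, V=1) weight 1/528
  (W=2, Y=0, Z=2, U=0, X=1, V=2) weight 1/528
  (W=2, Y=0, Z=2, U=1, X=0, V=1) weight 5/1056
  (W=2, Y=0, Z=2, U=1, X=0, V=2) weight 5/1056
  (W=2, Y=0, Z=2, U=1, X=1, V=1) weight 1/1056
  (W=2, Y=0, Z=2, U=1, X=1, V=2) weight 1/1056
  (W=2, Y=1, Z=1, U=0, X=0, V=1) weight 5/1584
  (W=2, Y=2, Z=0, U=0, X=0, V=1) weight 5/528
  … 38 more
Group by Z:
  weight(Z=0) = 23/352
  weight(Z=1) = 15/352
  weight(Z=2) = 23/352
Total weight = 23/352 + 15/352 + 23/352 = 61/352
P(Z=0 | obs) = 23/352 / 61/352 = 23/61
P(Z=1 | obs) = 15/352 / 61/352 = 15/61
P(Z=2 | obs) = 23/352 / 61/352 = 23/61

P(Z = 0 | obs) = 23/61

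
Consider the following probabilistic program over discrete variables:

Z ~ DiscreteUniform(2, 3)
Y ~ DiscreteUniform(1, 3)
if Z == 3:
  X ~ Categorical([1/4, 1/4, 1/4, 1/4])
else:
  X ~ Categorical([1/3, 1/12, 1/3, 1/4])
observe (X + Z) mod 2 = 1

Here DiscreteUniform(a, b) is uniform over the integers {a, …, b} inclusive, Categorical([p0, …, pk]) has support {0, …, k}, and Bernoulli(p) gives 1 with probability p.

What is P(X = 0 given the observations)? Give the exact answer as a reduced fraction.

Enumerate traces; 12 have nonzero weight after conditioning:
  (Z=2, Y=1, X=1) weight 1/72
  (Z=2, Y=1, X=3) weight 1/24
  (Z=2, Y=2, X=1) weight 1/72
  (Z=2, Y=2, X=3) weight 1/24
  (Z=2, Y=3, X=1) weight 1/72
  (Z=2, Y=3, X=3) weight 1/24
  (Z=3, Y=1, X=0) weight 1/24
  (Z=3, Y=1, X=2) weight 1/24
  … 4 more
Group by X:
  weight(X=0) = 1/8
  weight(X=1) = 1/24
  weight(X=2) = 1/8
  weight(X=3) = 1/8
Total weight = 1/8 + 1/24 + 1/8 + 1/8 = 5/12
P(X=0 | obs) = 1/8 / 5/12 = 3/10
P(X=1 | obs) = 1/24 / 5/12 = 1/10
P(X=2 | obs) = 1/8 / 5/12 = 3/10
P(X=3 | obs) = 1/8 / 5/12 = 3/10

P(X = 0 | obs) = 3/10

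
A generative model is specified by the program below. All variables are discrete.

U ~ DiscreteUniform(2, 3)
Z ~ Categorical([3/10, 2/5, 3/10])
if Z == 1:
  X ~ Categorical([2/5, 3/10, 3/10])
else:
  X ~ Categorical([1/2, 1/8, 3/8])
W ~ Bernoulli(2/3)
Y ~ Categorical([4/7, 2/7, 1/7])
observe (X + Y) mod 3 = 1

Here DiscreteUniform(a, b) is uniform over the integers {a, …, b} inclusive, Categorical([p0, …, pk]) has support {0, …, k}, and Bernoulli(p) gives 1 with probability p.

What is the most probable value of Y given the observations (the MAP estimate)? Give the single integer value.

Enumerate traces; 36 have nonzero weight after conditioning:
  (U=2, Z=0, X=0, W=0, Y=1) weight 1/140
  (U=2, Z=0, X=0, W=1, Y=1) weight 1/70
  (U=2, Z=0, X=1, W=0, Y=0) weight 1/280
  (U=2, Z=0, X=1, W=1, Y=0) weight 1/140
  (U=2, Z=0, X=2, W=0, Y=2) weight 3/1120
  (U=2, Z=0, X=2, W=1, Y=2) weight 3/560
  (U=2, Z=1, X=0, W=0, Y=1) weight 4/525
  (U=2, Z=1, X=0, W=1, Y=1) weight 8/525
  … 28 more
Group by Y:
  weight(Y=0) = 39/350
  weight(Y=1) = 23/175
  weight(Y=2) = 69/1400
Total weight = 39/350 + 23/175 + 69/1400 = 409/1400
P(Y=0 | obs) = 39/350 / 409/1400 = 156/409
P(Y=1 | obs) = 23/175 / 409/1400 = 184/409
P(Y=2 | obs) = 69/1400 / 409/1400 = 69/409
argmax = 1

argmax_v P(Y = v | obs) = 1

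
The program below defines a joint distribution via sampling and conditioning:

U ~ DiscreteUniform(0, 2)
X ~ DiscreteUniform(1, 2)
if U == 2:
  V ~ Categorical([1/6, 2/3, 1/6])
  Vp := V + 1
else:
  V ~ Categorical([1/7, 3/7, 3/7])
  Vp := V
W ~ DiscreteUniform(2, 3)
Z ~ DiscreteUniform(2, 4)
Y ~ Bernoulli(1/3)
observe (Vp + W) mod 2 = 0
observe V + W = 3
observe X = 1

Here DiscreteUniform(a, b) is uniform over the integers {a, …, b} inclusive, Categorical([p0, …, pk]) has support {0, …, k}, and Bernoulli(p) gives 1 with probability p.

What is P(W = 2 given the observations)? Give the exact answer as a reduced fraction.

Enumerate traces; 12 have nonzero weight after conditioning:
  (U=2, X=1, V=0, W=3, Z=2, Y=0) weight 1/324
  (U=2, X=1, V=0, W=3, Z=2, Y=1) weight 1/648
  (U=2, X=1, V=0, W=3, Z=3, Y=0) weight 1/324
  (U=2, X=1, V=0, W=3, Z=3, Y=1) weight 1/648
  (U=2, X=1, V=0, W=3, Z=4, Y=0) weight 1/324
  (U=2, X=1, V=0, W=3, Z=4, Y=1) weight 1/648
  (U=2, X=1, V=1, W=2, Z=2, Y=0) weight 1/81
  (U=2, X=1, V=1, W=2, Z=2, Y=1) weight 1/162
  … 4 more
Group by W:
  weight(W=2) = 1/18
  weight(W=3) = 1/72
Total weight = 1/18 + 1/72 = 5/72
P(W=2 | obs) = 1/18 / 5/72 = 4/5
P(W=3 | obs) = 1/72 / 5/72 = 1/5

P(W = 2 | obs) = 4/5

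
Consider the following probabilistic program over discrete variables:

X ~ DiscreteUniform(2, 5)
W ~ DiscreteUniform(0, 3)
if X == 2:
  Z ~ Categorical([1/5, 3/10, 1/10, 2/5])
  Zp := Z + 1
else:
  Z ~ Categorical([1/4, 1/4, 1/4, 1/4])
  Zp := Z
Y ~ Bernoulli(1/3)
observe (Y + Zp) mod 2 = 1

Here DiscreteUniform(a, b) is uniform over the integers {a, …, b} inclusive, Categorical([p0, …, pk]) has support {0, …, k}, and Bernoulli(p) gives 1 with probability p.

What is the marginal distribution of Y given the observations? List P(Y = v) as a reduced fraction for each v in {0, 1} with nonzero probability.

Enumerate traces; 64 have nonzero weight after conditioning:
  (X=2, W=0, Z=0, Y=0) weight 1/120
  (X=2, W=0, Z=1, Y=1) weight 1/160
  (X=2, W=0, Z=2, Y=0) weight 1/240
  (X=2, W=0, Z=3, Y=1) weight 1/120
  (X=2, W=1, Z=0, Y=0) weight 1/120
  (X=2, W=1, Z=1, Y=1) weight 1/160
  (X=2, W=1, Z=2, Y=0) weight 1/240
  (X=2, W=1, Z=3, Y=1) weight 1/120
  … 56 more
Group by Y:
  weight(Y=0) = 3/10
  weight(Y=1) = 11/60
Total weight = 3/10 + 11/60 = 29/60
P(Y=0 | obs) = 3/10 / 29/60 = 18/29
P(Y=1 | obs) = 11/60 / 29/60 = 11/29

P(Y=0) = 18/29, P(Y=1) = 11/29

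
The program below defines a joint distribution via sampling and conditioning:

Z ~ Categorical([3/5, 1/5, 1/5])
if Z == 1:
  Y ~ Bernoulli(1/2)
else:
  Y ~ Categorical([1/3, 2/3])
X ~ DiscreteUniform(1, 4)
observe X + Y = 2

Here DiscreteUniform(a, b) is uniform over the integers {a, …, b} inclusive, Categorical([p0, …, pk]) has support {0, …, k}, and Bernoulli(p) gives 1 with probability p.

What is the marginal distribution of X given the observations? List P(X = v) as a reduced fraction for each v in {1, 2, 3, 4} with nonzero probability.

P(X=1) = 19/30, P(X=2) = 11/30

Enumerate traces; 6 have nonzero weight after conditioning:
  (Z=0, Y=0, X=2) weight 1/20
  (Z=0, Y=1, X=1) weight 1/10
  (Z=1, Y=0, X=2) weight 1/40
  (Z=1, Y=1, X=1) weight 1/40
  (Z=2, Y=0, X=2) weight 1/60
  (Z=2, Y=1, X=1) weight 1/30
Group by X:
  weight(X=1) = 19/120
  weight(X=2) = 11/120
Total weight = 19/120 + 11/120 = 1/4
P(X=1 | obs) = 19/120 / 1/4 = 19/30
P(X=2 | obs) = 11/120 / 1/4 = 11/30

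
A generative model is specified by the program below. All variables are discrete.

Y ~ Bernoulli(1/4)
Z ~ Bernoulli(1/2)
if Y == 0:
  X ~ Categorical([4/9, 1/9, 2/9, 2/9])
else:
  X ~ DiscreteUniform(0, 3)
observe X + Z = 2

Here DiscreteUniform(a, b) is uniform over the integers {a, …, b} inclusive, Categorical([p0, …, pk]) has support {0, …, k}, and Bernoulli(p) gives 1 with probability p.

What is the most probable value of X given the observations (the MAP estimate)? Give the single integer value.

Enumerate traces; 4 have nonzero weight after conditioning:
  (Y=0, Z=0, X=2) weight 1/12
  (Y=0, Z=1, X=1) weight 1/24
  (Y=1, Z=0, X=2) weight 1/32
  (Y=1, Z=1, X=1) weight 1/32
Group by X:
  weight(X=1) = 7/96
  weight(X=2) = 11/96
Total weight = 7/96 + 11/96 = 3/16
P(X=1 | obs) = 7/96 / 3/16 = 7/18
P(X=2 | obs) = 11/96 / 3/16 = 11/18
argmax = 2

argmax_v P(X = v | obs) = 2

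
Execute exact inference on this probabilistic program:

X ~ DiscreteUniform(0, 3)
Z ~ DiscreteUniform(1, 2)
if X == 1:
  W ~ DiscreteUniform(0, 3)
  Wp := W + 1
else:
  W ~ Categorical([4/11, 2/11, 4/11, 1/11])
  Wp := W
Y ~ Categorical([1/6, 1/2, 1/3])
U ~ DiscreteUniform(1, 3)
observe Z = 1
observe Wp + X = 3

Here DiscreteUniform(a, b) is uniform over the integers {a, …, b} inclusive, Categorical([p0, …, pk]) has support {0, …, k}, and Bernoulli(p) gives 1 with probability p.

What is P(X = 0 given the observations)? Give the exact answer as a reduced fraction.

P(X = 0 | obs) = 4/39

Enumerate traces; 36 have nonzero weight after conditioning:
  (X=0, Z=1, W=3, Y=0, U=1) weight 1/1584
  (X=0, Z=1, W=3, Y=0, U=2) weight 1/1584
  (X=0, Z=1, W=3, Y=0, U=3) weight 1/1584
  (X=0, Z=1, W=3, Y=1, U=1) weight 1/528
  (X=0, Z=1, W=3, Y=1, U=2) weight 1/528
  (X=0, Z=1, W=3, Y=1, U=3) weight 1/528
  (X=0, Z=1, W=3, Y=2, U=1) weight 1/792
  (X=0, Z=1, W=3, Y=2, U=2) weight 1/792
  (X=1, Z=1, W=1, Y=0, U=1) weight 1/576
  (X=2, Z=1, W=1, Y=0, U=1) weight 1/792
  … 26 more
Group by X:
  weight(X=0) = 1/88
  weight(X=1) = 1/32
  weight(X=2) = 1/44
  weight(X=3) = 1/22
Total weight = 1/88 + 1/32 + 1/44 + 1/22 = 39/352
P(X=0 | obs) = 1/88 / 39/352 = 4/39
P(X=1 | obs) = 1/32 / 39/352 = 11/39
P(X=2 | obs) = 1/44 / 39/352 = 8/39
P(X=3 | obs) = 1/22 / 39/352 = 16/39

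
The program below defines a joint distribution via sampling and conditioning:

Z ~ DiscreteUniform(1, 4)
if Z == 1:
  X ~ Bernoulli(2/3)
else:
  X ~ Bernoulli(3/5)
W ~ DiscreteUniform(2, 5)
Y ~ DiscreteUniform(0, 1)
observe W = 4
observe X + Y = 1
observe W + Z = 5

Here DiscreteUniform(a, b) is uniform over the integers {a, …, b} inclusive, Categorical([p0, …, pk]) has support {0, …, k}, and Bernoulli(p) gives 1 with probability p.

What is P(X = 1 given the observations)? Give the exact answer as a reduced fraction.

P(X = 1 | obs) = 2/3

Enumerate traces; 2 have nonzero weight after conditioning:
  (Z=1, X=0, W=4, Y=1) weight 1/96
  (Z=1, X=1, W=4, Y=0) weight 1/48
Group by X:
  weight(X=0) = 1/96
  weight(X=1) = 1/48
Total weight = 1/96 + 1/48 = 1/32
P(X=0 | obs) = 1/96 / 1/32 = 1/3
P(X=1 | obs) = 1/48 / 1/32 = 2/3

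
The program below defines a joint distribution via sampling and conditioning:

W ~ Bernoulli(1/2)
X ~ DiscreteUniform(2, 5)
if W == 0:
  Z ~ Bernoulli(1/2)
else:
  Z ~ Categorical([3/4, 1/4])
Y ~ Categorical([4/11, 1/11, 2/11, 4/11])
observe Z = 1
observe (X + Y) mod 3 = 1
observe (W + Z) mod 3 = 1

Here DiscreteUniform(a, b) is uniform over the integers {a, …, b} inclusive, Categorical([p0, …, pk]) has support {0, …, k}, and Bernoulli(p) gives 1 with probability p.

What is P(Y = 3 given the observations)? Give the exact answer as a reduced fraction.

P(Y = 3 | obs) = 4/13

Enumerate traces; 5 have nonzero weight after conditioning:
  (W=0, X=2, Z=1, Y=2) weight 1/88
  (W=0, X=3, Z=1, Y=1) weight 1/176
  (W=0, X=4, Z=1, Y=0) weight 1/44
  (W=0, X=4, Z=1, Y=3) weight 1/44
  (W=0, X=5, Z=1, Y=2) weight 1/88
Group by Y:
  weight(Y=0) = 1/44
  weight(Y=1) = 1/176
  weight(Y=2) = 1/44
  weight(Y=3) = 1/44
Total weight = 1/44 + 1/176 + 1/44 + 1/44 = 13/176
P(Y=0 | obs) = 1/44 / 13/176 = 4/13
P(Y=1 | obs) = 1/176 / 13/176 = 1/13
P(Y=2 | obs) = 1/44 / 13/176 = 4/13
P(Y=3 | obs) = 1/44 / 13/176 = 4/13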